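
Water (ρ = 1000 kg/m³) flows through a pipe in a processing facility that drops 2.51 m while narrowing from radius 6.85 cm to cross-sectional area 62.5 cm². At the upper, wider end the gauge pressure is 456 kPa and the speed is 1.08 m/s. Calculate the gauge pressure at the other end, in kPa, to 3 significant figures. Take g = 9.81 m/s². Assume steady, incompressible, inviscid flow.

P₂ ≈ 478 kPa

The volume flow rate is constant, so v₂ = (A₁/A₂)v₁ = (147/62.5)·1.08 = 2.55 m/s.
Bernoulli: P₁ + ½ρv₁² + ρg h₁ = P₂ + ½ρv₂² + ρg h₂, so P₂ = P₁ + ½ρ(v₁² − v₂²) − ρg(h₂ − h₁).
P₂ = 456000 + ½·1000·(1.08² − 2.55²) − 1000·9.81·(−2.51) = 456000 + (-2660) − (-24600) = 478000 Pa.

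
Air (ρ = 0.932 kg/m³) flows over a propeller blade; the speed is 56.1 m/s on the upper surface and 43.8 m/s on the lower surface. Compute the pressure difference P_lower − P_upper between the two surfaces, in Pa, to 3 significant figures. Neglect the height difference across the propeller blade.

ΔP = 573 Pa

The pressure is lower where the speed is higher: ΔP = ½ρ(v_up² − v_low²).
ΔP = ½·0.932·(56.1² − 43.8²) = 573 Pa.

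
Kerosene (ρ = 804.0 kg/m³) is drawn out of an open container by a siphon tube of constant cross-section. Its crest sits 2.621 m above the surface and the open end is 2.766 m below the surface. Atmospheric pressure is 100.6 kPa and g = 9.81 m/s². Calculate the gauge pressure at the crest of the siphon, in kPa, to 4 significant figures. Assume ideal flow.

From the surface to the outlet (both open to atmosphere, surface at rest): v = √(2g·h_out) = √(2·9.81·2.766) = 7.367 m/s.
The bore is uniform, so the speed at the crest is the same v. Bernoulli surface→crest: P_atm = P_top + ½ρv² + ρg·h_top.
P_top = 100600 − ½·804.0·7.367² − 804.0·9.81·2.621 = 58110 Pa. So P_gauge = P_top − P_atm = -42490 Pa.

P_gauge = -42.49 kPa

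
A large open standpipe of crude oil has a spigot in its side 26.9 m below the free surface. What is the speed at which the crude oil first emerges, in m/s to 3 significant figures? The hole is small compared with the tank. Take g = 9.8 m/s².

v ≈ 23.0 m/s

Torricelli's result v = √(2gh) gives v = √(2·9.8·26.9) = 23.0 m/s.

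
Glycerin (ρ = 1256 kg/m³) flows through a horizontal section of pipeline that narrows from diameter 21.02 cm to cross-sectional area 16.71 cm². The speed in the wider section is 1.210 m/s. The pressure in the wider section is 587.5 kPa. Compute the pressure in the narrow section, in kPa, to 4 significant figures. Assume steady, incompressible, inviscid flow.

P₂ ≈ 191.9 kPa

Continuity gives A₁v₁ = A₂v₂, so v₂ = (347.0 cm²)/(16.71 cm²) × 1.210 m/s = 25.13 m/s.
The pipe is horizontal, so Bernoulli reduces to P₁ + ½ρv₁² = P₂ + ½ρv₂².
P₂ = P₁ − ½ρ(v₂² − v₁²) = 587500 − ½·1256·(25.13² − 1.210²) = 587500 − 395600 = 191900 Pa.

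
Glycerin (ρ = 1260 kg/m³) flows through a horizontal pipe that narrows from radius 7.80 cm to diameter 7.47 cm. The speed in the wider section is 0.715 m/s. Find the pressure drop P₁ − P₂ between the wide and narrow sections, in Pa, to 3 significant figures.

ΔP ≈ 5800 Pa

The volume flow rate is constant, so v₂ = (A₁/A₂)v₁ = (191/43.8)·0.715 = 3.12 m/s.
Along the horizontal streamline, P + ½ρv² is constant.
P₁ − P₂ = ½·1260·(3.12² − 0.715²) = ½·1260·9.21 = 5800 Pa.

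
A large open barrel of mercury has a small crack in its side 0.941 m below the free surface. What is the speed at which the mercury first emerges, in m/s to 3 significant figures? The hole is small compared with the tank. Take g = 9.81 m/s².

Torricelli's result v = √(2gh) gives v = √(2·9.81·0.941) = 4.30 m/s.

v = 4.30 m/s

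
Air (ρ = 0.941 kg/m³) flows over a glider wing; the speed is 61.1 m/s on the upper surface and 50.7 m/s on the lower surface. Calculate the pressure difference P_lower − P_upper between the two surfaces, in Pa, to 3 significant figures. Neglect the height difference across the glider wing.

Bernoulli (same height): P_lower − P_upper = ½ρ(v_upper² − v_lower²).
ΔP = ½·0.941·(61.1² − 50.7²) = 547 Pa.

547 Pa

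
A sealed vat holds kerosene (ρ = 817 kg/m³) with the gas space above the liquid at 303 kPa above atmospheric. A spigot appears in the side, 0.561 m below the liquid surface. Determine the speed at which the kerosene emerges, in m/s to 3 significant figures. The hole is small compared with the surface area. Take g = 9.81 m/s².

27.4 m/s

Take point 1 at the surface (v₁ ≈ 0) and point 2 at the hole (at atmospheric pressure). Bernoulli: P₁ + ρg h = P_atm + ½ρv₂².
With P₁ − P_atm = 303000 Pa, v₂ = √(2gh + 2ΔP/ρ) = √(2·9.81·0.561 + 2·303000/817) = 27.4 m/s.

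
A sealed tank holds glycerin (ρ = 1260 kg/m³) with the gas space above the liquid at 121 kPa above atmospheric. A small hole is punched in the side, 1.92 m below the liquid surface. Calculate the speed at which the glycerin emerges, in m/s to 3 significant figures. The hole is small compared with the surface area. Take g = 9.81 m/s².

Take point 1 at the surface (v₁ ≈ 0) and point 2 at the hole (at atmospheric pressure). Bernoulli: P₁ + ρg h = P_atm + ½ρv₂².
With P₁ − P_atm = 121000 Pa, v₂ = √(2gh + 2ΔP/ρ) = √(2·9.81·1.92 + 2·121000/1260) = 15.2 m/s.

v ≈ 15.2 m/s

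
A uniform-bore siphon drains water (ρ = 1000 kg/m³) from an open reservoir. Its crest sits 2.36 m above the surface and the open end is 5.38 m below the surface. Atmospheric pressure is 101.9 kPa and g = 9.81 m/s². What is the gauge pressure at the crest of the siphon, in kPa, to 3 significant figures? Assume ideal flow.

The outlet speed comes from Torricelli: v = √(2g·5.38) = 10.3 m/s.
With constant cross-section the crest speed equals v; applying Bernoulli from the surface up to the crest, P_top = P_atm − ½ρv² − ρg·h_top.
P_top = 101900 − ½·1000·10.3² − 1000·9.81·2.36 = 26000 Pa. So P_gauge = P_top − P_atm = -75900 Pa.

P_gauge ≈ -75.9 kPa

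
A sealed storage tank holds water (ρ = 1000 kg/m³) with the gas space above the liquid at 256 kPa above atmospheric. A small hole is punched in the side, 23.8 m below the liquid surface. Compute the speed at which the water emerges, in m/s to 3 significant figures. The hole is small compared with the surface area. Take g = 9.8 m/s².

Take point 1 at the surface (v₁ ≈ 0) and point 2 at the hole (at atmospheric pressure). Bernoulli: P₁ + ρg h = P_atm + ½ρv₂².
With P₁ − P_atm = 256000 Pa, v₂ = √(2gh + 2ΔP/ρ) = √(2·9.8·23.8 + 2·256000/1000) = 31.3 m/s.

31.3 m/s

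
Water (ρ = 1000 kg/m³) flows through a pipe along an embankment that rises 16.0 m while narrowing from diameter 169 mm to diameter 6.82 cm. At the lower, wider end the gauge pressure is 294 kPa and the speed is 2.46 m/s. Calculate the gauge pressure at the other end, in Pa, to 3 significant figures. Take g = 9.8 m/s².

P₂ ≈ 26100 Pa

Mass conservation (A₁v₁ = A₂v₂) gives v₂ = 2.46 × 224/36.5 = 15.1 m/s.
Bernoulli: P₁ + ½ρv₁² + ρg h₁ = P₂ + ½ρv₂² + ρg h₂, so P₂ = P₁ + ½ρ(v₁² − v₂²) − ρg(h₂ − h₁).
P₂ = 294000 + ½·1000·(2.46² − 15.1²) − 1000·9.8·(+16.0) = 294000 + (-111000) − (157000) = 26100 Pa.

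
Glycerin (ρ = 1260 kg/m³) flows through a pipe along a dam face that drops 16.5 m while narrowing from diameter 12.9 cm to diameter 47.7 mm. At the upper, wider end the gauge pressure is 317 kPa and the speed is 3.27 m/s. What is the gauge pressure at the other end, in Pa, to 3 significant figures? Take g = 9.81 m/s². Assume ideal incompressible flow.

The volume flow rate is constant, so v₂ = (A₁/A₂)v₁ = (131/17.9)·3.27 = 23.9 m/s.
Bernoulli: P₁ + ½ρv₁² + ρg h₁ = P₂ + ½ρv₂² + ρg h₂, so P₂ = P₁ + ½ρ(v₁² − v₂²) − ρg(h₂ − h₁).
P₂ = 317000 + ½·1260·(3.27² − 23.9²) − 1260·9.81·(−16.5) = 317000 + (-354000) − (-204000) = 167000 Pa.

P₂ = 167000 Pa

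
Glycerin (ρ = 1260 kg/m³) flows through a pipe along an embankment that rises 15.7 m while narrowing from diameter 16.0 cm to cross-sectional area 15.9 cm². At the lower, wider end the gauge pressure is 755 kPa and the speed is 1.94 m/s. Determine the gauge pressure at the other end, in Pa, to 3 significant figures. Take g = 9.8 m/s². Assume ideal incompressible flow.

P₂ ≈ 184000 Pa

Continuity gives A₁v₁ = A₂v₂, so v₂ = (201 cm²)/(15.9 cm²) × 1.94 m/s = 24.5 m/s.
Energy conservation along the streamline gives P₂ = P₁ − ½ρ(v₂² − v₁²) − ρg(h₂ − h₁).
P₂ = 755000 + ½·1260·(1.94² − 24.5²) − 1260·9.8·(+15.7) = 755000 + (-377000) − (194000) = 184000 Pa.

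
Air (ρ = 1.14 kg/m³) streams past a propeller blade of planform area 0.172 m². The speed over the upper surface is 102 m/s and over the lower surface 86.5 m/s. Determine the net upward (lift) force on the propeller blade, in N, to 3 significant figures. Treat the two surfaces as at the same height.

With equal heights on the two surfaces, Bernoulli gives P_lower − P_upper = ½ρ(v_upper² − v_lower²).
ΔP = ½·1.14·(102² − 86.5²) = 1670 Pa.
Lift = ΔP · A = 1670 × 0.172 = 286 N.

286 N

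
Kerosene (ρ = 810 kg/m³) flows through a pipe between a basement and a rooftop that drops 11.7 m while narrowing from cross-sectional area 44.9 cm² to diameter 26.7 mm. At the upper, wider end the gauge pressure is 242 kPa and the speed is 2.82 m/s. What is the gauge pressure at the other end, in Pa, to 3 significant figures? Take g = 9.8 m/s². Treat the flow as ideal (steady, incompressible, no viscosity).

131000 Pa

By continuity, v₂ = v₁·A₁/A₂ = 2.82·(44.9/5.60) = 22.6 m/s.
Energy conservation along the streamline gives P₂ = P₁ − ½ρ(v₂² − v₁²) − ρg(h₂ − h₁).
P₂ = 242000 + ½·810·(2.82² − 22.6²) − 810·9.8·(−11.7) = 242000 + (-204000) − (-92900) = 131000 Pa.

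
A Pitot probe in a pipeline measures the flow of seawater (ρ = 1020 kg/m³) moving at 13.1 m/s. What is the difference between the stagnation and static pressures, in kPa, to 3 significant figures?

At the stagnation point the flow is brought to rest, so Bernoulli gives P_stag − P_static = ½ρv².
ΔP = ½·1020·13.1² = 87500 Pa.

87.5 kPa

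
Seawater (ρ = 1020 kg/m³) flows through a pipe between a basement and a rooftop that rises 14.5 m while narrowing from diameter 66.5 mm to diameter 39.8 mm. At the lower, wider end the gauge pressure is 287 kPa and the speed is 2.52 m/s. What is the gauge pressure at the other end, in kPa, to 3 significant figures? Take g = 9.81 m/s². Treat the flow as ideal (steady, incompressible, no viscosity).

120 kPa

By continuity, v₂ = v₁·A₁/A₂ = 2.52·(34.7/12.4) = 7.04 m/s.
Applying Bernoulli between the two ends and solving for P₂: P₂ = P₁ + ½ρ(v₁² − v₂²) − ρgΔh.
P₂ = 287000 + ½·1020·(2.52² − 7.04²) − 1020·9.81·(+14.5) = 287000 + (-22000) − (145000) = 120000 Pa.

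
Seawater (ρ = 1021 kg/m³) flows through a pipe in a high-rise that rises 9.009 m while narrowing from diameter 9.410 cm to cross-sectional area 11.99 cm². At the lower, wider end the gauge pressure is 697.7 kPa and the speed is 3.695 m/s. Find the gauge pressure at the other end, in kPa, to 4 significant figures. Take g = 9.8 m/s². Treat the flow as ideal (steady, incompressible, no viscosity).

P₂ ≈ 380.0 kPa

Mass conservation (A₁v₁ = A₂v₂) gives v₂ = 3.695 × 69.55/11.99 = 21.43 m/s.
Bernoulli: P₁ + ½ρv₁² + ρg h₁ = P₂ + ½ρv₂² + ρg h₂, so P₂ = P₁ + ½ρ(v₁² − v₂²) − ρg(h₂ − h₁).
P₂ = 697700 + ½·1021·(3.695² − 21.43²) − 1021·9.8·(+9.009) = 697700 + (-227500) − (90140) = 380000 Pa.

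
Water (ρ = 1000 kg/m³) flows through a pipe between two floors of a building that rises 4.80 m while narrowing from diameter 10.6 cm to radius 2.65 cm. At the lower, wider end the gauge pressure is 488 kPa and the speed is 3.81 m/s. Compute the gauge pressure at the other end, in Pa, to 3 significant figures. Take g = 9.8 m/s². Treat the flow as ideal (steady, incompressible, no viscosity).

Continuity gives A₁v₁ = A₂v₂, so v₂ = (88.2 cm²)/(22.1 cm²) × 3.81 m/s = 15.2 m/s.
Energy conservation along the streamline gives P₂ = P₁ − ½ρ(v₂² − v₁²) − ρg(h₂ − h₁).
P₂ = 488000 + ½·1000·(3.81² − 15.2²) − 1000·9.8·(+4.80) = 488000 + (-109000) − (47000) = 332000 Pa.

P₂ ≈ 332000 Pa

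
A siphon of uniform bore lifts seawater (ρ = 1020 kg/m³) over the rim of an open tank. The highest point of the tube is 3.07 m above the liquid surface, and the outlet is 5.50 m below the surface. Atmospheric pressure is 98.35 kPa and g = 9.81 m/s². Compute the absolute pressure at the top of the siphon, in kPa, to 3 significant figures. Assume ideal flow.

From the surface to the outlet (both open to atmosphere, surface at rest): v = √(2g·h_out) = √(2·9.81·5.50) = 10.4 m/s.
The bore is uniform, so the speed at the crest is the same v. Bernoulli surface→crest: P_atm = P_top + ½ρv² + ρg·h_top.
P_top = 98350 − ½·1020·10.4² − 1020·9.81·3.07 = 12600 Pa.

12.6 kPa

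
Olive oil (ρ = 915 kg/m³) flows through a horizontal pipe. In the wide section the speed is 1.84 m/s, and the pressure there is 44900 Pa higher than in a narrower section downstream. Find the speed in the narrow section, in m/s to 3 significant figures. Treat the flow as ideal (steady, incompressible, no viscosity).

10.1 m/s

Horizontal Bernoulli: P₁ + ½ρv₁² = P₂ + ½ρv₂², so v₂² = v₁² + 2(P₁ − P₂)/ρ.
v₂ = √(1.84² + 2·44900/915) = √(3.39 + 98.1) = 10.1 m/s.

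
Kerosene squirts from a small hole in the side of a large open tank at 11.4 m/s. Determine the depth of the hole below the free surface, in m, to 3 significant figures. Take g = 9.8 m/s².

Torricelli: v = √(2gh), so h = v²/(2g).
h = 11.4²/(2·9.8) = 130/19.60 = 6.63 m.

6.63 m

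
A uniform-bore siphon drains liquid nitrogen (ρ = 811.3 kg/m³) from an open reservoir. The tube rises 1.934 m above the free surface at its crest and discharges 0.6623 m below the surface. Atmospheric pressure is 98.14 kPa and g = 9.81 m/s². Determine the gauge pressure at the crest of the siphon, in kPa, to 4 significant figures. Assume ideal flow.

The outlet speed comes from Torricelli: v = √(2g·0.6623) = 3.605 m/s.
With constant cross-section the crest speed equals v; applying Bernoulli from the surface up to the crest, P_top = P_atm − ½ρv² − ρg·h_top.
P_top = 98140 − ½·811.3·3.605² − 811.3·9.81·1.934 = 77480 Pa. So P_gauge = P_top − P_atm = -20660 Pa.

P_gauge ≈ -20.66 kPa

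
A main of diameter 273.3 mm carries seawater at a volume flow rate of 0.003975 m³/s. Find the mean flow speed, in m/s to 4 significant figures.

0.06776 m/s

Q = 0.003975 m³/s = 0.003975 m³/s.
v = Q/A = 0.003975 / 0.05866 = 0.06776 m/s.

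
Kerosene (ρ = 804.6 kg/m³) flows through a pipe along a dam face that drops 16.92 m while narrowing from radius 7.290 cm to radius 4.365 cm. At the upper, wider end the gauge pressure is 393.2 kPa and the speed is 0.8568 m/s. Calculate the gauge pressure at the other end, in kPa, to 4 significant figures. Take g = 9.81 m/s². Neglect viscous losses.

P₂ ≈ 524.7 kPa

Continuity gives A₁v₁ = A₂v₂, so v₂ = (167.0 cm²)/(59.86 cm²) × 0.8568 m/s = 2.390 m/s.
Applying Bernoulli between the two ends and solving for P₂: P₂ = P₁ + ½ρ(v₁² − v₂²) − ρgΔh.
P₂ = 393200 + ½·804.6·(0.8568² − 2.390²) − 804.6·9.81·(−16.92) = 393200 + (-2002) − (-133600) = 524700 Pa.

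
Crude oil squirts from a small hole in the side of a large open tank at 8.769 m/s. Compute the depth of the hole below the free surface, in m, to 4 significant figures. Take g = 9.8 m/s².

h ≈ 3.923 m

Inverting v = √(2gh) gives h = v² / 2g.
h = 8.769²/(2·9.8) = 76.90/19.60 = 3.923 m.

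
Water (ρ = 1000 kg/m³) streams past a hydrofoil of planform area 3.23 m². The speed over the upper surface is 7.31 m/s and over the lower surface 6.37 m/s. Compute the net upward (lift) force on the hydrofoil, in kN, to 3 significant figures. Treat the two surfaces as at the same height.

F = 20.8 kN

From P + ½ρv² = const at equal height, P_low − P_up = ½ρ(v_up² − v_low²).
ΔP = ½·1000·(7.31² − 6.37²) = 6430 Pa.
Lift = ΔP · A = 6430 × 3.23 = 20800 N.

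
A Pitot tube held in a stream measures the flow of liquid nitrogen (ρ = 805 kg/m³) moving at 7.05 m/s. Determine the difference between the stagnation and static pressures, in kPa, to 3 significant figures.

ΔP ≈ 20.0 kPa

Bernoulli between the free stream and the stagnation point: ½ρv² = P_stag − P_static.
ΔP = ½·805·7.05² = 20000 Pa.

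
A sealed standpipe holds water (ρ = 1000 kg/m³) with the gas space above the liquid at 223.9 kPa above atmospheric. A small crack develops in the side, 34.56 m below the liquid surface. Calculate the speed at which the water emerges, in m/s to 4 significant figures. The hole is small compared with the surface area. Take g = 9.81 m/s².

Take point 1 at the surface (v₁ ≈ 0) and point 2 at the hole (at atmospheric pressure). Bernoulli: P₁ + ρg h = P_atm + ½ρv₂².
With P₁ − P_atm = 223900 Pa, v₂ = √(2gh + 2ΔP/ρ) = √(2·9.81·34.56 + 2·223900/1000) = 33.55 m/s.

33.55 m/s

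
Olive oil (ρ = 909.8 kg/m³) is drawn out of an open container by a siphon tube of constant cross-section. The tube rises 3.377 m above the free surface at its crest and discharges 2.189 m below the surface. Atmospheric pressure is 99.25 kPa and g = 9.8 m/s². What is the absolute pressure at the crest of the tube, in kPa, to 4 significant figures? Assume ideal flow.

From the surface to the outlet (both open to atmosphere, surface at rest): v = √(2g·h_out) = √(2·9.8·2.189) = 6.550 m/s.
With constant cross-section the crest speed equals v; applying Bernoulli from the surface up to the crest, P_top = P_atm − ½ρv² − ρg·h_top.
P_top = 99250 − ½·909.8·6.550² − 909.8·9.8·3.377 = 49620 Pa.

P_top ≈ 49.62 kPa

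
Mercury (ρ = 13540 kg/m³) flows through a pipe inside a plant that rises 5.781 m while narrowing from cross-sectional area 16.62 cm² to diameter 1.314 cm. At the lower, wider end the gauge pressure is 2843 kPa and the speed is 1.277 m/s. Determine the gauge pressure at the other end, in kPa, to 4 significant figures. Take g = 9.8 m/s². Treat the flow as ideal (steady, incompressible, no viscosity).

Mass conservation (A₁v₁ = A₂v₂) gives v₂ = 1.277 × 16.62/1.356 = 15.65 m/s.
Applying Bernoulli between the two ends and solving for P₂: P₂ = P₁ + ½ρ(v₁² − v₂²) − ρgΔh.
P₂ = 2843000 + ½·13540·(1.277² − 15.65²) − 13540·9.8·(+5.781) = 2843000 + (-1647000) − (767100) = 428600 Pa.

428.6 kPa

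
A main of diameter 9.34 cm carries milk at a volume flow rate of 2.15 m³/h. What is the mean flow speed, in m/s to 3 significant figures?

v ≈ 0.0872 m/s

Q = 2.15 m³/h = 0.000597 m³/s.
v = Q/A = 0.000597 / 0.00685 = 0.0872 m/s.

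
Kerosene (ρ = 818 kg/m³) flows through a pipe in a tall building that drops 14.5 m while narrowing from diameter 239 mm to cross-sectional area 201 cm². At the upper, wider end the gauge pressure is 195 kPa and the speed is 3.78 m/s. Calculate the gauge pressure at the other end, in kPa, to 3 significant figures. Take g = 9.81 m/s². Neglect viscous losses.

Continuity gives A₁v₁ = A₂v₂, so v₂ = (449 cm²)/(201 cm²) × 3.78 m/s = 8.44 m/s.
Bernoulli: P₁ + ½ρv₁² + ρg h₁ = P₂ + ½ρv₂² + ρg h₂, so P₂ = P₁ + ½ρ(v₁² − v₂²) − ρg(h₂ − h₁).
P₂ = 195000 + ½·818·(3.78² − 8.44²) − 818·9.81·(−14.5) = 195000 + (-23300) − (-116000) = 288000 Pa.

P₂ ≈ 288 kPa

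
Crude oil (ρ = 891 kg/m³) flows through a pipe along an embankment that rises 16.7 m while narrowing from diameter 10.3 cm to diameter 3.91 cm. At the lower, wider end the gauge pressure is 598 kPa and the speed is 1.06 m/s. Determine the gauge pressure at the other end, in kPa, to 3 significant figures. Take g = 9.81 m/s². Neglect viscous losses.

P₂ ≈ 428 kPa

By continuity, v₂ = v₁·A₁/A₂ = 1.06·(83.3/12.0) = 7.36 m/s.
Bernoulli: P₁ + ½ρv₁² + ρg h₁ = P₂ + ½ρv₂² + ρg h₂, so P₂ = P₁ + ½ρ(v₁² − v₂²) − ρg(h₂ − h₁).
P₂ = 598000 + ½·891·(1.06² − 7.36²) − 891·9.81·(+16.7) = 598000 + (-23600) − (146000) = 428000 Pa.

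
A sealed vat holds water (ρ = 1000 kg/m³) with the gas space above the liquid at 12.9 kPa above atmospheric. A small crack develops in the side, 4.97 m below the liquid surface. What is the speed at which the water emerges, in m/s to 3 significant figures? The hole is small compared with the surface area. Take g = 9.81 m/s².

v ≈ 11.1 m/s

Take point 1 at the surface (v₁ ≈ 0) and point 2 at the hole (at atmospheric pressure). Bernoulli: P₁ + ρg h = P_atm + ½ρv₂².
With P₁ − P_atm = 12900 Pa, v₂ = √(2gh + 2ΔP/ρ) = √(2·9.81·4.97 + 2·12900/1000) = 11.1 m/s.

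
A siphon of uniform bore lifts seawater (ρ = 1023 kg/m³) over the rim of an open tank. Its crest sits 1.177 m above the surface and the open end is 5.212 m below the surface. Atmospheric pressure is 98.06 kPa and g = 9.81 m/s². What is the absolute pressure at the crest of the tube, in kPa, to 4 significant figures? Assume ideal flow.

The outlet speed comes from Torricelli: v = √(2g·5.212) = 10.11 m/s.
With constant cross-section the crest speed equals v; applying Bernoulli from the surface up to the crest, P_top = P_atm − ½ρv² − ρg·h_top.
P_top = 98060 − ½·1023·10.11² − 1023·9.81·1.177 = 33940 Pa.

P_top = 33.94 kPa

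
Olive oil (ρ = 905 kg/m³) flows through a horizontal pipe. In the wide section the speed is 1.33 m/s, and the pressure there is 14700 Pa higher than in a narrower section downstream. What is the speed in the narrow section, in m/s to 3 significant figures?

Horizontal Bernoulli: P₁ + ½ρv₁² = P₂ + ½ρv₂², so v₂² = v₁² + 2(P₁ − P₂)/ρ.
v₂ = √(1.33² + 2·14700/905) = √(1.77 + 32.5) = 5.85 m/s.

v₂ = 5.85 m/s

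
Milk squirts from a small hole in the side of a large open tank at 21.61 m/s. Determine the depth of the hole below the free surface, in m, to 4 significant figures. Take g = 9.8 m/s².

Inverting v = √(2gh) gives h = v² / 2g.
h = 21.61²/(2·9.8) = 467.0/19.60 = 23.83 m.

h = 23.83 m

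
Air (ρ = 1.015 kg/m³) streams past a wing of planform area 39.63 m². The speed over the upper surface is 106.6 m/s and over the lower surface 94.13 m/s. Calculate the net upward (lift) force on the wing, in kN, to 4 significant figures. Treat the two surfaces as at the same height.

F ≈ 50.34 kN

With equal heights on the two surfaces, Bernoulli gives P_lower − P_upper = ½ρ(v_upper² − v_lower²).
ΔP = ½·1.015·(106.6² − 94.13²) = 1270 Pa.
Lift = ΔP · A = 1270 × 39.63 = 50340 N.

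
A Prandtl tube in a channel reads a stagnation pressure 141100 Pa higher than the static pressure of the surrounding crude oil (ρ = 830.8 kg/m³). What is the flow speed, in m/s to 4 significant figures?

v ≈ 18.43 m/s

At the stagnation point the flow is brought to rest, so Bernoulli gives P_stag − P_static = ½ρv².
v = √(2ΔP/ρ) = √(2·141100/830.8) = 18.43 m/s.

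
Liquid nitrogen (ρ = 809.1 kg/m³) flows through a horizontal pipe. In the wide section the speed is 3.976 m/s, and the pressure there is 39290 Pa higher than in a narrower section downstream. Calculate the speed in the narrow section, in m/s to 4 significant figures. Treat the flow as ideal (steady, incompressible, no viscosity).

10.63 m/s

Horizontal Bernoulli: P₁ + ½ρv₁² = P₂ + ½ρv₂², so v₂² = v₁² + 2(P₁ − P₂)/ρ.
v₂ = √(3.976² + 2·39290/809.1) = √(15.81 + 97.12) = 10.63 m/s.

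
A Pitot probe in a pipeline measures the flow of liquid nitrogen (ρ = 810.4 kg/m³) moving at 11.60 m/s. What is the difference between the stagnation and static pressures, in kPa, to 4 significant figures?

At the stagnation point the flow is brought to rest, so Bernoulli gives P_stag − P_static = ½ρv².
ΔP = ½·810.4·11.60² = 54520 Pa.

ΔP = 54.52 kPa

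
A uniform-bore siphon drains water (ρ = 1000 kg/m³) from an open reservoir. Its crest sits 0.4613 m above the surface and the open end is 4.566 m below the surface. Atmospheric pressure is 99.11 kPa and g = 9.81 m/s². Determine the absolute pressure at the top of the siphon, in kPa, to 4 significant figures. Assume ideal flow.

From the surface to the outlet (both open to atmosphere, surface at rest): v = √(2g·h_out) = √(2·9.81·4.566) = 9.465 m/s.
With constant cross-section the crest speed equals v; applying Bernoulli from the surface up to the crest, P_top = P_atm − ½ρv² − ρg·h_top.
P_top = 99110 − ½·1000·9.465² − 1000·9.81·0.4613 = 49790 Pa.

P_top = 49.79 kPa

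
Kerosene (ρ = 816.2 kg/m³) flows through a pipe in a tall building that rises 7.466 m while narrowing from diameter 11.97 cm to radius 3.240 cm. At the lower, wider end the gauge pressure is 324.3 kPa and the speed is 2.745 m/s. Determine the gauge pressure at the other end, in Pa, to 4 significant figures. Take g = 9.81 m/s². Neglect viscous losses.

The volume flow rate is constant, so v₂ = (A₁/A₂)v₁ = (112.5/32.98)·2.745 = 9.367 m/s.
Energy conservation along the streamline gives P₂ = P₁ − ½ρ(v₂² − v₁²) − ρg(h₂ − h₁).
P₂ = 324300 + ½·816.2·(2.745² − 9.367²) − 816.2·9.81·(+7.466) = 324300 + (-32730) − (59780) = 231800 Pa.

231800 Pa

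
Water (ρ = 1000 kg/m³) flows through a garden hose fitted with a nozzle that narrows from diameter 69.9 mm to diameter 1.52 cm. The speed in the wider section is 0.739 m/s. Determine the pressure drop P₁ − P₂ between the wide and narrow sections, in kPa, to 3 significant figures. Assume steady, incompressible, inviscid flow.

The volume flow rate is constant, so v₂ = (A₁/A₂)v₁ = (38.4/1.81)·0.739 = 15.6 m/s.
Bernoulli (h₁ = h₂): P₁ − P₂ = ½ρ(v₂² − v₁²).
P₁ − P₂ = ½·1000·(15.6² − 0.739²) = ½·1000·244 = 122000 Pa.

ΔP = 122 kPa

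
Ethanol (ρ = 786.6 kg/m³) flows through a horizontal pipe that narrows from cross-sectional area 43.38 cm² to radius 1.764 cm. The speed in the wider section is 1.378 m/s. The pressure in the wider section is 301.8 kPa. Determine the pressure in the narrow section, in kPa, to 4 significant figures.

P₂ = 287.8 kPa

By continuity, v₂ = v₁·A₁/A₂ = 1.378·(43.38/9.776) = 6.115 m/s.
Along the horizontal streamline, P + ½ρv² is constant.
P₂ = P₁ − ½ρ(v₂² − v₁²) = 301800 − ½·786.6·(6.115² − 1.378²) = 301800 − 13960 = 287800 Pa.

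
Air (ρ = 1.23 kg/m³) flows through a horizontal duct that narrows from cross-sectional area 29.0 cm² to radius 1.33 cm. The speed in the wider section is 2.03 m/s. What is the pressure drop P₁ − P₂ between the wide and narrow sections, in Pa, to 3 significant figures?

ΔP ≈ 66.5 Pa

Mass conservation (A₁v₁ = A₂v₂) gives v₂ = 2.03 × 29.0/5.56 = 10.6 m/s.
The pipe is horizontal, so Bernoulli reduces to P₁ + ½ρv₁² = P₂ + ½ρv₂².
P₁ − P₂ = ½·1.23·(10.6² − 2.03²) = ½·1.23·108 = 66.5 Pa.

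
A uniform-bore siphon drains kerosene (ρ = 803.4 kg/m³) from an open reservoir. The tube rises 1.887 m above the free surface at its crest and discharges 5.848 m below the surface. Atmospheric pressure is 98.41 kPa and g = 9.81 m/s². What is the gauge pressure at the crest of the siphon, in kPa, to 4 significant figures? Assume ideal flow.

Bernoulli surface→outlet gives ½v² = g·h_out, so v = √(2·9.81·5.848) = 10.71 m/s.
The bore is uniform, so the speed at the crest is the same v. Bernoulli surface→crest: P_atm = P_top + ½ρv² + ρg·h_top.
P_top = 98410 − ½·803.4·10.71² − 803.4·9.81·1.887 = 37450 Pa. So P_gauge = P_top − P_atm = -60960 Pa.

P_gauge ≈ -60.96 kPa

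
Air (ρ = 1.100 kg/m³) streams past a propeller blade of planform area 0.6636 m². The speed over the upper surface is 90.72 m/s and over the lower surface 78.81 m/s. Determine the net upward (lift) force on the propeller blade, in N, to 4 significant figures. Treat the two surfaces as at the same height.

With equal heights on the two surfaces, Bernoulli gives P_lower − P_upper = ½ρ(v_upper² − v_lower²).
ΔP = ½·1.100·(90.72² − 78.81²) = 1111 Pa.
Lift = ΔP · A = 1111 × 0.6636 = 736.9 N.

F ≈ 736.9 N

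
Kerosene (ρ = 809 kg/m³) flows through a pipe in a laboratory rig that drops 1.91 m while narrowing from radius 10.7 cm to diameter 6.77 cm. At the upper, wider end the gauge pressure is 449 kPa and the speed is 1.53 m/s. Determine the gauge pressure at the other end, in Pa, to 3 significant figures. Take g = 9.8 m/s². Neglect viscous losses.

P₂ ≈ 371000 Pa

Mass conservation (A₁v₁ = A₂v₂) gives v₂ = 1.53 × 360/36.0 = 15.3 m/s.
Applying Bernoulli between the two ends and solving for P₂: P₂ = P₁ + ½ρ(v₁² − v₂²) − ρgΔh.
P₂ = 449000 + ½·809·(1.53² − 15.3²) − 809·9.8·(−1.91) = 449000 + (-93600) − (-15100) = 371000 Pa.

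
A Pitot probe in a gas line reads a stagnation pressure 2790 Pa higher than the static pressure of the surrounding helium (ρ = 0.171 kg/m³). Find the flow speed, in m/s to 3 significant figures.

v ≈ 181 m/s

Bernoulli between the free stream and the stagnation point: ½ρv² = P_stag − P_static.
v = √(2ΔP/ρ) = √(2·2790/0.171) = 181 m/s.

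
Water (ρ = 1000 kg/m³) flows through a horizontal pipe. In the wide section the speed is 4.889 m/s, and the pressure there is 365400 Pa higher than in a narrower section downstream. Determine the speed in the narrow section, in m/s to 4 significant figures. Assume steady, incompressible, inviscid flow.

Along the level pipe P + ½ρv² is conserved, hence v₂² = v₁² + 2(P₁ − P₂)/ρ.
v₂ = √(4.889² + 2·365400/1000) = √(23.90 + 730.8) = 27.47 m/s.

v₂ = 27.47 m/s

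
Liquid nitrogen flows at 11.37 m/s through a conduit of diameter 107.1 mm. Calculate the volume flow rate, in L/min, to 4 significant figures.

Q = 6146 L/min

Q = A·v = 0.009009 m² × 11.37 m/s = 0.1024 m³/s.
Converting: 0.1024 m³/s × 60000 = 6146 L/min.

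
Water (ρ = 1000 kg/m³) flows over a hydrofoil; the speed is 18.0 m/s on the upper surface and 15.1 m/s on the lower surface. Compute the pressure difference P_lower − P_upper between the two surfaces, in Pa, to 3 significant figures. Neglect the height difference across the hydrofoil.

Bernoulli (same height): P_lower − P_upper = ½ρ(v_upper² − v_lower²).
ΔP = ½·1000·(18.0² − 15.1²) = 48000 Pa.

ΔP ≈ 48000 Pa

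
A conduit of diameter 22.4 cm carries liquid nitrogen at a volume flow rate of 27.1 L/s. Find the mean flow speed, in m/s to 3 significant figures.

v = 0.688 m/s

Q = 27.1 L/s = 0.0271 m³/s.
v = Q/A = 0.0271 / 0.0394 = 0.688 m/s.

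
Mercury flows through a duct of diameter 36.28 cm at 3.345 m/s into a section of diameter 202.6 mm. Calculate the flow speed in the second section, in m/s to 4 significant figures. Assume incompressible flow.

Mass conservation (A₁v₁ = A₂v₂) gives v₂ = 3.345 × 1034/322.4 = 10.73 m/s.

v₂ ≈ 10.73 m/s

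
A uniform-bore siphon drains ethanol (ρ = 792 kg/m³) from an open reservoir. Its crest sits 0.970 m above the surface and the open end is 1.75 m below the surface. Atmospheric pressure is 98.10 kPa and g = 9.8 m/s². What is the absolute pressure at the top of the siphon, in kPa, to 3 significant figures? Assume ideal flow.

P_top ≈ 77.0 kPa

From the surface to the outlet (both open to atmosphere, surface at rest): v = √(2g·h_out) = √(2·9.8·1.75) = 5.86 m/s.
With constant cross-section the crest speed equals v; applying Bernoulli from the surface up to the crest, P_top = P_atm − ½ρv² − ρg·h_top.
P_top = 98100 − ½·792·5.86² − 792·9.8·0.970 = 77000 Pa.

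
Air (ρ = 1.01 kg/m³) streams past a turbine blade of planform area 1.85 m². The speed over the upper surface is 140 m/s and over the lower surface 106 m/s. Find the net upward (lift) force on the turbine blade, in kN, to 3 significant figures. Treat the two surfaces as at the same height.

F ≈ 7.81 kN

With equal heights on the two surfaces, Bernoulli gives P_lower − P_upper = ½ρ(v_upper² − v_lower²).
ΔP = ½·1.01·(140² − 106²) = 4220 Pa.
Lift = ΔP · A = 4220 × 1.85 = 7810 N.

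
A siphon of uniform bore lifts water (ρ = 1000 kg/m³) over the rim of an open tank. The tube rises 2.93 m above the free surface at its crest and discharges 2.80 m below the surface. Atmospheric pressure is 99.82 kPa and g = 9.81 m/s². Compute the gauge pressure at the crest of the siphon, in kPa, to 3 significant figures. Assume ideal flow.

P_gauge = -56.2 kPa

The outlet speed comes from Torricelli: v = √(2g·2.80) = 7.41 m/s.
The bore is uniform, so the speed at the crest is the same v. Bernoulli surface→crest: P_atm = P_top + ½ρv² + ρg·h_top.
P_top = 99820 − ½·1000·7.41² − 1000·9.81·2.93 = 43600 Pa. So P_gauge = P_top − P_atm = -56200 Pa.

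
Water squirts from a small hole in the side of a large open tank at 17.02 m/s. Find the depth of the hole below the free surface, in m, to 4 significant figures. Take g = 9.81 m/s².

Inverting v = √(2gh) gives h = v² / 2g.
h = 17.02²/(2·9.81) = 289.7/19.62 = 14.76 m.

h ≈ 14.76 m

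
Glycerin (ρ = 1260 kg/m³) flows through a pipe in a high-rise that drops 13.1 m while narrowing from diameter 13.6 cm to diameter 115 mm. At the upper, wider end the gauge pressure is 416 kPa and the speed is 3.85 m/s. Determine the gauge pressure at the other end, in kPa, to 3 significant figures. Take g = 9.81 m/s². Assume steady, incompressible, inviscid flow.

P₂ ≈ 569 kPa

The volume flow rate is constant, so v₂ = (A₁/A₂)v₁ = (145/104)·3.85 = 5.38 m/s.
Applying Bernoulli between the two ends and solving for P₂: P₂ = P₁ + ½ρ(v₁² − v₂²) − ρgΔh.
P₂ = 416000 + ½·1260·(3.85² − 5.38²) − 1260·9.81·(−13.1) = 416000 + (-8930) − (-162000) = 569000 Pa.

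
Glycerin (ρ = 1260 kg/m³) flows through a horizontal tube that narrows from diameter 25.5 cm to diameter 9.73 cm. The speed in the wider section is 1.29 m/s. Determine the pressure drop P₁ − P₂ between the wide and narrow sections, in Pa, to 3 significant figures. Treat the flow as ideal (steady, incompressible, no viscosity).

Mass conservation (A₁v₁ = A₂v₂) gives v₂ = 1.29 × 511/74.4 = 8.86 m/s.
Along the horizontal streamline, P + ½ρv² is constant.
P₁ − P₂ = ½·1260·(8.86² − 1.29²) = ½·1260·76.8 = 48400 Pa.

48400 Pa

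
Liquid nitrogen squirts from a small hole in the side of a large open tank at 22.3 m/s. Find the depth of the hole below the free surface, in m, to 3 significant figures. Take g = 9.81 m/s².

25.3 m

Inverting v = √(2gh) gives h = v² / 2g.
h = 22.3²/(2·9.81) = 497/19.62 = 25.3 m.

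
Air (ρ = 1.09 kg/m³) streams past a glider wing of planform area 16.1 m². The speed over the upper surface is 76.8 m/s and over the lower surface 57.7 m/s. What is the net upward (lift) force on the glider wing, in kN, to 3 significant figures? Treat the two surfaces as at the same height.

F = 22.5 kN

The faster flow above has the lower pressure; Bernoulli (same height) gives ΔP = ½ρ(v_up² − v_low²).
ΔP = ½·1.09·(76.8² − 57.7²) = 1400 Pa.
Lift = ΔP · A = 1400 × 16.1 = 22500 N.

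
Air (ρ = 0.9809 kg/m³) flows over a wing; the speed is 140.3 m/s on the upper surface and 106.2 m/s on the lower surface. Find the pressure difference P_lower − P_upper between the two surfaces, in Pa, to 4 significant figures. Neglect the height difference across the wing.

The pressure is lower where the speed is higher: ΔP = ½ρ(v_up² − v_low²).
ΔP = ½·0.9809·(140.3² − 106.2²) = 4123 Pa.

ΔP = 4123 Pa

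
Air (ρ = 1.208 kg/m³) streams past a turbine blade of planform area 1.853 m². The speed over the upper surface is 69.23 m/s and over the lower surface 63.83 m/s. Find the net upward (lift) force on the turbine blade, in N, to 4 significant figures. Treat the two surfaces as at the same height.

With equal heights on the two surfaces, Bernoulli gives P_lower − P_upper = ½ρ(v_upper² − v_lower²).
ΔP = ½·1.208·(69.23² − 63.83²) = 434.0 Pa.
Lift = ΔP · A = 434.0 × 1.853 = 804.2 N.

804.2 N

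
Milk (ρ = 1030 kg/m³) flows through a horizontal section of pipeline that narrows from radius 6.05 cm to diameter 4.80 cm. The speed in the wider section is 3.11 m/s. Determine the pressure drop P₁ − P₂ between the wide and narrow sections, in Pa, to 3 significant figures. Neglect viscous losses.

ΔP = 196000 Pa

The volume flow rate is constant, so v₂ = (A₁/A₂)v₁ = (115/18.1)·3.11 = 19.8 m/s.
With no height change, Bernoulli's equation is P₁ + ½ρv₁² = P₂ + ½ρv₂².
P₁ − P₂ = ½·1030·(19.8² − 3.11²) = ½·1030·381 = 196000 Pa.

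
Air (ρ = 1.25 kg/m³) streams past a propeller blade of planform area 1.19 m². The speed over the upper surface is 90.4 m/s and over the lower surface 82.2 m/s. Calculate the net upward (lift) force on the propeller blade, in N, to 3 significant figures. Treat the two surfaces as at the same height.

From P + ½ρv² = const at equal height, P_low − P_up = ½ρ(v_up² − v_low²).
ΔP = ½·1.25·(90.4² − 82.2²) = 885 Pa.
Lift = ΔP · A = 885 × 1.19 = 1050 N.

F ≈ 1050 N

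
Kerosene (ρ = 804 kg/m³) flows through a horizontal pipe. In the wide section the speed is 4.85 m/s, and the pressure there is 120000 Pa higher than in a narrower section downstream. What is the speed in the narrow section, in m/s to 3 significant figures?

v₂ = 17.9 m/s

Along the level pipe P + ½ρv² is conserved, hence v₂² = v₁² + 2(P₁ − P₂)/ρ.
v₂ = √(4.85² + 2·120000/804) = √(23.5 + 299) = 17.9 m/s.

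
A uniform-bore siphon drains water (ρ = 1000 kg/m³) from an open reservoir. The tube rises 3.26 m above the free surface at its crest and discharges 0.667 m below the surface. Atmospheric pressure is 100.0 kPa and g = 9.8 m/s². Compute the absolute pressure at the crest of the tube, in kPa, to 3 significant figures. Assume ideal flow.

P_top ≈ 61.5 kPa

Bernoulli surface→outlet gives ½v² = g·h_out, so v = √(2·9.8·0.667) = 3.62 m/s.
With constant cross-section the crest speed equals v; applying Bernoulli from the surface up to the crest, P_top = P_atm − ½ρv² − ρg·h_top.
P_top = 100000 − ½·1000·3.62² − 1000·9.8·3.26 = 61500 Pa.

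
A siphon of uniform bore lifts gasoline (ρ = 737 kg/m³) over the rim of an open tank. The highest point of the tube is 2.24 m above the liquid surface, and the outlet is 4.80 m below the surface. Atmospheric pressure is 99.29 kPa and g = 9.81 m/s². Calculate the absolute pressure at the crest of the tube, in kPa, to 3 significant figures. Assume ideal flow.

The outlet speed comes from Torricelli: v = √(2g·4.80) = 9.70 m/s.
Continuity keeps v the same throughout the tube; from surface to crest, P_atm + 0 = P_top + ½ρv² + ρg·h_top.
P_top = 99290 − ½·737·9.70² − 737·9.81·2.24 = 48400 Pa.

48.4 kPa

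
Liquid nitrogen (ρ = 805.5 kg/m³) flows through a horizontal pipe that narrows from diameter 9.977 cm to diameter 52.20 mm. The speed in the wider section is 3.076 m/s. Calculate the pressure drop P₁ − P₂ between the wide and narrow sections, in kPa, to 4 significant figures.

The volume flow rate is constant, so v₂ = (A₁/A₂)v₁ = (78.18/21.40)·3.076 = 11.24 m/s.
Along the horizontal streamline, P + ½ρv² is constant.
P₁ − P₂ = ½·805.5·(11.24² − 3.076²) = ½·805.5·116.8 = 47040 Pa.

47.04 kPa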